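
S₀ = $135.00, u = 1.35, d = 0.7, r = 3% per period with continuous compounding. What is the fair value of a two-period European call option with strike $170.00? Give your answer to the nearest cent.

Risk-neutral probability p = (e^0.03 − 0.7)/(1.35 − 0.7) = 0.3305/0.6500 = 0.5084
Terminal stock prices: S_uu = 246, S_ud = 127.6, S_dd = 66.15
Terminal payoffs (S − K): max(76.04, 0) = 76.04, max(-42.43, 0) = 0, max(-103.9, 0) = 0
Node u (S = 182.2): V_u = e^(−0.03)·[0.5084·76.0375 + 0.4916·0.0000] = 37.5143
Node d (S = 94.5): V_d = e^(−0.03)·[0.5084·0.0000 + 0.4916·0.0000] = 0.0000
Node 0 (S = 135): V_0 = e^(−0.03)·[0.5084·37.5143 + 0.4916·0.0000] = 18.5083

$18.51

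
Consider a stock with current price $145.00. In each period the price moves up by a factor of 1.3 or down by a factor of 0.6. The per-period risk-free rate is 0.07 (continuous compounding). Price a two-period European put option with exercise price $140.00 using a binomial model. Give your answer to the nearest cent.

$18.32

Risk-neutral probability p = (e^0.07 − 0.6)/(1.3 − 0.6) = 0.4725/0.7000 = 0.6750
Terminal stock prices: S_uu = 245.1, S_ud = 113.1, S_dd = 52.2
Terminal payoffs (K − S): max(-105.1, 0) = 0, max(26.9, 0) = 26.9, max(87.8, 0) = 87.8
Node u (S = 188.5): V_u = e^(−0.07)·[0.6750·0.0000 + 0.3250·26.9000] = 8.1512
Node d (S = 87): V_d = e^(−0.07)·[0.6750·26.9000 + 0.3250·87.8000] = 43.5351
Node 0 (S = 145): V_0 = e^(−0.07)·[0.6750·8.1512 + 0.3250·43.5351] = 18.3220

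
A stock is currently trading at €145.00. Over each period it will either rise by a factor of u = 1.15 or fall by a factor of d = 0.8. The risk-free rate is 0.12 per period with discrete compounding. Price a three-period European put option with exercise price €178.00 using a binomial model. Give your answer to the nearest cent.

Risk-neutral probability p = (1 + 0.12 − 0.8)/(1.15 − 0.8) = 0.3200/0.3500 = 0.9143
Terminal stock prices: S_uuu = 220.5, S_uud = 153.4, S_udd = 106.7, S_ddd = 74.24
Terminal payoffs (K − S): max(-42.53, 0) = 0, max(24.59, 0) = 24.59, max(71.28, 0) = 71.28, max(103.8, 0) = 103.8
Node uu (S = 191.8): V_uu = 1/1.12·[0.9143·0.0000 + 0.0857·24.5900] = 1.8819
Node ud (S = 133.4): V_ud = 1/1.12·[0.9143·24.5900 + 0.0857·71.2800] = 25.5286
Node dd (S = 92.8): V_dd = 1/1.12·[0.9143·71.2800 + 0.0857·103.7600] = 66.1286
Node u (S = 166.8): V_u = 1/1.12·[0.9143·1.8819 + 0.0857·25.5286] = 3.4900
Node d (S = 116): V_d = 1/1.12·[0.9143·25.5286 + 0.0857·66.1286] = 25.9005
Node 0 (S = 145): V_0 = 1/1.12·[0.9143·3.4900 + 0.0857·25.9005] = 4.8311

€4.83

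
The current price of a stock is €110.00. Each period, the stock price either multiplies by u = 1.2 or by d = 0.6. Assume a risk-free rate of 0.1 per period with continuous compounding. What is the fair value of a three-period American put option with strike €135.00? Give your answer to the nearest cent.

€25.00

Risk-neutral probability p = (e^0.1 − 0.6)/(1.2 − 0.6) = 0.5052/0.6000 = 0.8420
Terminal stock prices: S_uuu = 190.1, S_uud = 95.04, S_udd = 47.52, S_ddd = 23.76
Terminal payoffs (K − S): max(-55.08, 0) = 0, max(39.96, 0) = 39.96, max(87.48, 0) = 87.48, max(111.2, 0) = 111.2
Node uu (S = 158.4): continuation = e^(−0.1)·[0.8420·0.0000 + 0.1580·39.9600] = 5.7146; exercise value = 0.0000 ≤ continuation, so V_uu = 5.7146
Node ud (S = 79.2): continuation = e^(−0.1)·[0.8420·39.9600 + 0.1580·87.4800] = 42.9531; exercise value = 55.8000 > continuation, so V_ud = 55.8000 (exercise)
Node dd (S = 39.6): continuation = e^(−0.1)·[0.8420·87.4800 + 0.1580·111.2400] = 82.5531; exercise value = 95.4000 > continuation, so V_dd = 95.4000 (exercise)
Node u (S = 132): continuation = e^(−0.1)·[0.8420·5.7146 + 0.1580·55.8000] = 12.3334; exercise value = 3.0000 ≤ continuation, so V_u = 12.3334
Node d (S = 66): continuation = e^(−0.1)·[0.8420·55.8000 + 0.1580·95.4000] = 56.1531; exercise value = 69.0000 > continuation, so V_d = 69.0000 (exercise)
Node 0 (S = 110): continuation = e^(−0.1)·[0.8420·12.3334 + 0.1580·69.0000] = 19.2635; exercise value = 25.0000 > continuation, so V_0 = 25.0000 (exercise)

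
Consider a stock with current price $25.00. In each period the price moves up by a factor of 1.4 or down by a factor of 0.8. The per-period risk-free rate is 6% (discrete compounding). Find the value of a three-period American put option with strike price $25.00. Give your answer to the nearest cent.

$3.18

Risk-neutral probability p = (1 + 0.06 − 0.8)/(1.4 − 0.8) = 0.2600/0.6000 = 0.4333
Terminal stock prices: S_uuu = 68.6, S_uud = 39.2, S_udd = 22.4, S_ddd = 12.8
Terminal payoffs (K − S): max(-43.6, 0) = 0, max(-14.2, 0) = 0, max(2.6, 0) = 2.6, max(12.2, 0) = 12.2
Node uu (S = 49): continuation = 1/1.06·[0.4333·0.0000 + 0.5667·0.0000] = 0.0000; exercise value = 0.0000 ≤ continuation, so V_uu = 0.0000
Node ud (S = 28): continuation = 1/1.06·[0.4333·0.0000 + 0.5667·2.6000] = 1.3899; exercise value = 0.0000 ≤ continuation, so V_ud = 1.3899
Node dd (S = 16): continuation = 1/1.06·[0.4333·2.6000 + 0.5667·12.2000] = 7.5849; exercise value = 9.0000 > continuation, so V_dd = 9.0000 (exercise)
Node u (S = 35): continuation = 1/1.06·[0.4333·0.0000 + 0.5667·1.3899] = 0.7430; exercise value = 0.0000 ≤ continuation, so V_u = 0.7430
Node d (S = 20): continuation = 1/1.06·[0.4333·1.3899 + 0.5667·9.0000] = 5.3795; exercise value = 5.0000 ≤ continuation, so V_d = 5.3795
Node 0 (S = 25): continuation = 1/1.06·[0.4333·0.7430 + 0.5667·5.3795] = 3.1796; exercise value = 0.0000 ≤ continuation, so V_0 = 3.1796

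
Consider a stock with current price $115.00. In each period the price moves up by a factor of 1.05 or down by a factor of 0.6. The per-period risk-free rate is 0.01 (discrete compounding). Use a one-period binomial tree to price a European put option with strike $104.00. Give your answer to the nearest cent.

Risk-neutral probability p = (1 + 0.01 − 0.6)/(1.05 − 0.6) = 0.4100/0.4500 = 0.9111
Terminal stock prices: S_u = 120.8, S_d = 69
Terminal payoffs (K − S): max(-16.75, 0) = 0, max(35, 0) = 35
Node 0 (S = 115): V_0 = 1/1.01·[0.9111·0.0000 + 0.0889·35.0000] = 3.0803

$3.08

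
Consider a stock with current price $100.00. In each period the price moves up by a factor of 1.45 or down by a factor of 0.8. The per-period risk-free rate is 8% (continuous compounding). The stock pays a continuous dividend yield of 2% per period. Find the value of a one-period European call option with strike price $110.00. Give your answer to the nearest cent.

$13.01

Per-period risk-free factor R = e^0.08 = 1.0833; dividend-adjusted growth = e^(0.08−0.02) = 1.0618.
Risk-neutral probability p = (1.0618 − 0.8)/(1.45 − 0.8) = 0.2618/0.6500 = 0.4028
Terminal stock prices: S_u = 145, S_d = 80
Terminal payoffs (S − K): max(35, 0) = 35, max(-30, 0) = 0
Node 0 (S = 100): V_0 = e^(−0.08)·[0.4028·35.0000 + 0.5972·0.0000] = 13.0149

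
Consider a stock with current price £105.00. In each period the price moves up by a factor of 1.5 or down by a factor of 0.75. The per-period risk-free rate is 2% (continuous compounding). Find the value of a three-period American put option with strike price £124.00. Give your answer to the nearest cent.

Risk-neutral probability p = (e^0.02 − 0.75)/(1.5 − 0.75) = 0.2702/0.7500 = 0.3603
Terminal stock prices: S_uuu = 354.4, S_uud = 177.2, S_udd = 88.59, S_ddd = 44.3
Terminal payoffs (K − S): max(-230.4, 0) = 0, max(-53.19, 0) = 0, max(35.41, 0) = 35.41, max(79.7, 0) = 79.7
Node uu (S = 236.2): continuation = e^(−0.02)·[0.3603·0.0000 + 0.6397·0.0000] = 0.0000; exercise value = 0.0000 ≤ continuation, so V_uu = 0.0000
Node ud (S = 118.1): continuation = e^(−0.02)·[0.3603·0.0000 + 0.6397·35.4062] = 22.2020; exercise value = 5.8750 ≤ continuation, so V_ud = 22.2020
Node dd (S = 59.06): continuation = e^(−0.02)·[0.3603·35.4062 + 0.6397·79.7031] = 62.4821; exercise value = 64.9375 > continuation, so V_dd = 64.9375 (exercise)
Node u (S = 157.5): continuation = e^(−0.02)·[0.3603·0.0000 + 0.6397·22.2020] = 13.9221; exercise value = 0.0000 ≤ continuation, so V_u = 13.9221
Node d (S = 78.75): continuation = e^(−0.02)·[0.3603·22.2020 + 0.6397·64.9375] = 48.5603; exercise value = 45.2500 ≤ continuation, so V_d = 48.5603
Node 0 (S = 105): continuation = e^(−0.02)·[0.3603·13.9221 + 0.6397·48.5603] = 35.3668; exercise value = 19.0000 ≤ continuation, so V_0 = 35.3668

£35.37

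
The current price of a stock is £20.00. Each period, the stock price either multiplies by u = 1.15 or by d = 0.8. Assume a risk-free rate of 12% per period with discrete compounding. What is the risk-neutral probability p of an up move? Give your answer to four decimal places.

Risk-neutral probability p = (1 + 0.12 − 0.8)/(1.15 − 0.8) = 0.3200/0.3500 = 0.9143

p = 0.9143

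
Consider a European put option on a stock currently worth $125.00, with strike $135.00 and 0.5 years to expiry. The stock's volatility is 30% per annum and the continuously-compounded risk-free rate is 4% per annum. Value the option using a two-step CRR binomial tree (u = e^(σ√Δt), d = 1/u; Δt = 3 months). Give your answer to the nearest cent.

CRR parameters: u = e^(σ√Δt) = e^(0.3·√0.25) = 1.1618, d = 1/u = 0.8607
Per-period rate: rΔt = 0.04·0.25 = 0.01, so R = e^0.01 = 1.0101
Risk-neutral probability p = (e^0.01 − 0.8607)/(1.1618 − 0.8607) = 0.1493/0.3011 = 0.4959
Terminal stock prices: S_uu = 168.7, S_ud = 125, S_dd = 92.6
Terminal payoffs (K − S): max(-33.73, 0) = 0, max(10, 0) = 10, max(42.4, 0) = 42.4
Node u (S = 145.2): V_u = e^(−0.01)·[0.4959·0.0000 + 0.5041·10.0000] = 4.9904
Node d (S = 107.6): V_d = e^(−0.01)·[0.4959·10.0000 + 0.5041·42.3977] = 26.0682
Node 0 (S = 125): V_0 = e^(−0.01)·[0.4959·4.9904 + 0.5041·26.0682] = 15.4594

$15.46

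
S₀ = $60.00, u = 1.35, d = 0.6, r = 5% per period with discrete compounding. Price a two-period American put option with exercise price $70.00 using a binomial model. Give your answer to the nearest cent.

$17.61

Risk-neutral probability p = (1 + 0.05 − 0.6)/(1.35 − 0.6) = 0.4500/0.7500 = 0.6000
Terminal stock prices: S_uu = 109.4, S_ud = 48.6, S_dd = 21.6
Terminal payoffs (K − S): max(-39.35, 0) = 0, max(21.4, 0) = 21.4, max(48.4, 0) = 48.4
Node u (S = 81): continuation = 1/1.05·[0.6000·0.0000 + 0.4000·21.4000] = 8.1524; exercise value = 0.0000 ≤ continuation, so V_u = 8.1524
Node d (S = 36): continuation = 1/1.05·[0.6000·21.4000 + 0.4000·48.4000] = 30.6667; exercise value = 34.0000 > continuation, so V_d = 34.0000 (exercise)
Node 0 (S = 60): continuation = 1/1.05·[0.6000·8.1524 + 0.4000·34.0000] = 17.6109; exercise value = 10.0000 ≤ continuation, so V_0 = 17.6109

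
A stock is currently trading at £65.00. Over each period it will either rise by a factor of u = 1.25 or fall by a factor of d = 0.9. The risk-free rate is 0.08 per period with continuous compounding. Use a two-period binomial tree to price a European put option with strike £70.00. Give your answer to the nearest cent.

Risk-neutral probability p = (e^0.08 − 0.9)/(1.25 − 0.9) = 0.1833/0.3500 = 0.5237
Terminal stock prices: S_uu = 101.6, S_ud = 73.12, S_dd = 52.65
Terminal payoffs (K − S): max(-31.56, 0) = 0, max(-3.125, 0) = 0, max(17.35, 0) = 17.35
Node u (S = 81.25): V_u = e^(−0.08)·[0.5237·0.0000 + 0.4763·0.0000] = 0.0000
Node d (S = 58.5): V_d = e^(−0.08)·[0.5237·0.0000 + 0.4763·17.3500] = 7.6288
Node 0 (S = 65): V_0 = e^(−0.08)·[0.5237·0.0000 + 0.4763·7.6288] = 3.3544

£3.35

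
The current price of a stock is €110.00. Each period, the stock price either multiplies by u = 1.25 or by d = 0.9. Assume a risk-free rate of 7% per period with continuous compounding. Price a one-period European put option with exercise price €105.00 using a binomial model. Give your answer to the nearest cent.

€2.84

Risk-neutral probability p = (e^0.07 − 0.9)/(1.25 − 0.9) = 0.1725/0.3500 = 0.4929
Terminal stock prices: S_u = 137.5, S_d = 99
Terminal payoffs (K − S): max(-32.5, 0) = 0, max(6, 0) = 6
Node 0 (S = 110): V_0 = e^(−0.07)·[0.4929·0.0000 + 0.5071·6.0000] = 2.8370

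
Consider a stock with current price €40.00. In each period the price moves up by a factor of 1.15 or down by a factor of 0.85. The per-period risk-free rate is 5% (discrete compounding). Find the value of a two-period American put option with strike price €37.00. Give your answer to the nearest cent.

Risk-neutral probability p = (1 + 0.05 − 0.85)/(1.15 − 0.85) = 0.2000/0.3000 = 0.6667
Terminal stock prices: S_uu = 52.9, S_ud = 39.1, S_dd = 28.9
Terminal payoffs (K − S): max(-15.9, 0) = 0, max(-2.1, 0) = 0, max(8.1, 0) = 8.1
Node u (S = 46): continuation = 1/1.05·[0.6667·0.0000 + 0.3333·0.0000] = 0.0000; exercise value = 0.0000 ≤ continuation, so V_u = 0.0000
Node d (S = 34): continuation = 1/1.05·[0.6667·0.0000 + 0.3333·8.1000] = 2.5714; exercise value = 3.0000 > continuation, so V_d = 3.0000 (exercise)
Node 0 (S = 40): continuation = 1/1.05·[0.6667·0.0000 + 0.3333·3.0000] = 0.9524; exercise value = 0.0000 ≤ continuation, so V_0 = 0.9524

€0.95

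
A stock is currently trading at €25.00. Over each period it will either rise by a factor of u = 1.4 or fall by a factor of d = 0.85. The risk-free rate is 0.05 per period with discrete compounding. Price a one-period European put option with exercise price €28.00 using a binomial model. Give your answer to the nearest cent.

€4.09

Risk-neutral probability p = (1 + 0.05 − 0.85)/(1.4 − 0.85) = 0.2000/0.5500 = 0.3636
Terminal stock prices: S_u = 35, S_d = 21.25
Terminal payoffs (K − S): max(-7, 0) = 0, max(6.75, 0) = 6.75
Node 0 (S = 25): V_0 = 1/1.05·[0.3636·0.0000 + 0.6364·6.7500] = 4.0909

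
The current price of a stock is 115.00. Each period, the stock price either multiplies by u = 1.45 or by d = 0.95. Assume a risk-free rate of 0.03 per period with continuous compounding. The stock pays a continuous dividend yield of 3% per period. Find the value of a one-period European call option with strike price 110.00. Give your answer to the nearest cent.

5.51

Per-period risk-free factor R = e^0.03 = 1.0305; dividend-adjusted growth = e^(0.03−0.03) = 1.0000.
Risk-neutral probability p = (1.0000 − 0.95)/(1.45 − 0.95) = 0.0500/0.5000 = 0.1000
Terminal stock prices: S_u = 166.8, S_d = 109.2
Terminal payoffs (S − K): max(56.75, 0) = 56.75, max(-0.75, 0) = 0
Node 0 (S = 115): V_0 = e^(−0.03)·[0.1000·56.7500 + 0.9000·0.0000] = 5.5073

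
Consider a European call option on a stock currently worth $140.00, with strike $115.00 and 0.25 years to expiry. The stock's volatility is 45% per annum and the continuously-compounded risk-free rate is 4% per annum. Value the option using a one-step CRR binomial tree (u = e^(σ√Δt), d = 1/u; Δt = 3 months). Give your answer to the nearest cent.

$27.84

CRR parameters: u = e^(σ√Δt) = e^(0.45·√0.25) = 1.2523, d = 1/u = 0.7985
Per-period rate: rΔt = 0.04·0.25 = 0.01, so R = e^0.01 = 1.0101
Risk-neutral probability p = (e^0.01 − 0.7985)/(1.2523 − 0.7985) = 0.2115/0.4538 = 0.4661
Terminal stock prices: S_u = 175.3, S_d = 111.8
Terminal payoffs (S − K): max(60.33, 0) = 60.33, max(-3.208, 0) = 0
Node 0 (S = 140): V_0 = e^(−0.01)·[0.4661·60.3252 + 0.5339·0.0000] = 27.8397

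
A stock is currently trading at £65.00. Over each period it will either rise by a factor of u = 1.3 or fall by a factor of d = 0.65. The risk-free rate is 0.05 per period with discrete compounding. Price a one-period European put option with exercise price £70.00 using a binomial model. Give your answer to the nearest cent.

Risk-neutral probability p = (1 + 0.05 − 0.65)/(1.3 − 0.65) = 0.4000/0.6500 = 0.6154
Terminal stock prices: S_u = 84.5, S_d = 42.25
Terminal payoffs (K − S): max(-14.5, 0) = 0, max(27.75, 0) = 27.75
Node 0 (S = 65): V_0 = 1/1.05·[0.6154·0.0000 + 0.3846·27.7500] = 10.1648

£10.16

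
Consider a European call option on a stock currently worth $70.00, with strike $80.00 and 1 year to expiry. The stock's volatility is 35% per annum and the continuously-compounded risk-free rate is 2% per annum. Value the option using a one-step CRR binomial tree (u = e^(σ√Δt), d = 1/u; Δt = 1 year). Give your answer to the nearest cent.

CRR parameters: u = e^(σ√Δt) = e^(0.35·√1) = 1.4191, d = 1/u = 0.7047
Per-period rate: rΔt = 0.02·1 = 0.02, so R = e^0.02 = 1.0202
Risk-neutral probability p = (e^0.02 − 0.7047)/(1.4191 − 0.7047) = 0.3155/0.7144 = 0.4417
Terminal stock prices: S_u = 99.33, S_d = 49.33
Terminal payoffs (S − K): max(19.33, 0) = 19.33, max(-30.67, 0) = 0
Node 0 (S = 70): V_0 = e^(−0.02)·[0.4417·19.3347 + 0.5583·0.0000] = 8.3703

$8.37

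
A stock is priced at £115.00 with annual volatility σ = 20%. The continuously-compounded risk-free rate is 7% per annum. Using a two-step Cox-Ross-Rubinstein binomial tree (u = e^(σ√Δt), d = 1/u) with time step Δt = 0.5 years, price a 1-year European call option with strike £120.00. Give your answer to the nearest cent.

£10.59

CRR parameters: u = e^(σ√Δt) = e^(0.2·√0.5) = 1.1519, d = 1/u = 0.8681
Per-period rate: rΔt = 0.07·0.5 = 0.035, so R = e^0.035 = 1.0356
Risk-neutral probability p = (e^0.035 − 0.8681)/(1.1519 − 0.8681) = 0.1675/0.2838 = 0.5902
Terminal stock prices: S_uu = 152.6, S_ud = 115, S_dd = 86.67
Terminal payoffs (S − K): max(32.59, 0) = 32.59, max(-5, 0) = 0, max(-33.33, 0) = 0
Node u (S = 132.5): V_u = e^(−0.035)·[0.5902·32.5931 + 0.4098·0.0000] = 18.5754
Node d (S = 99.83): V_d = e^(−0.035)·[0.5902·0.0000 + 0.4098·0.0000] = 0.0000
Node 0 (S = 115): V_0 = e^(−0.035)·[0.5902·18.5754 + 0.4098·0.0000] = 10.5865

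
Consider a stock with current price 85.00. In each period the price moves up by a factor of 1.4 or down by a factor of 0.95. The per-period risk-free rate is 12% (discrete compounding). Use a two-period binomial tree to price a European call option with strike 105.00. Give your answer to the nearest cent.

10.03

Risk-neutral probability p = (1 + 0.12 − 0.95)/(1.4 − 0.95) = 0.1700/0.4500 = 0.3778
Terminal stock prices: S_uu = 166.6, S_ud = 113, S_dd = 76.71
Terminal payoffs (S − K): max(61.6, 0) = 61.6, max(8.05, 0) = 8.05, max(-28.29, 0) = 0
Node u (S = 119): V_u = 1/1.12·[0.3778·61.6000 + 0.6222·8.0500] = 25.2500
Node d (S = 80.75): V_d = 1/1.12·[0.3778·8.0500 + 0.6222·0.0000] = 2.7153
Node 0 (S = 85): V_0 = 1/1.12·[0.3778·25.2500 + 0.6222·2.7153] = 10.0254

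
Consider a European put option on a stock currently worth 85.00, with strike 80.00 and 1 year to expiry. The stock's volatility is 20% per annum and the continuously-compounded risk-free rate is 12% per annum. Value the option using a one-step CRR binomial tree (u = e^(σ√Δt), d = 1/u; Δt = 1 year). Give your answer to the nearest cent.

CRR parameters: u = e^(σ√Δt) = e^(0.2·√1) = 1.2214, d = 1/u = 0.8187
Per-period rate: rΔt = 0.12·1 = 0.12, so R = e^0.12 = 1.1275
Risk-neutral probability p = (e^0.12 − 0.8187)/(1.2214 − 0.8187) = 0.3088/0.4027 = 0.7668
Terminal stock prices: S_u = 103.8, S_d = 69.59
Terminal payoffs (K − S): max(-23.82, 0) = 0, max(10.41, 0) = 10.41
Node 0 (S = 85): V_0 = e^(−0.12)·[0.7668·0.0000 + 0.2332·10.4079] = 2.1527

2.15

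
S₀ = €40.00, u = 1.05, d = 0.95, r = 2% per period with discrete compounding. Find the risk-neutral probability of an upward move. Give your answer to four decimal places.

p = 0.7000

Risk-neutral probability p = (1 + 0.02 − 0.95)/(1.05 − 0.95) = 0.0700/0.1000 = 0.7000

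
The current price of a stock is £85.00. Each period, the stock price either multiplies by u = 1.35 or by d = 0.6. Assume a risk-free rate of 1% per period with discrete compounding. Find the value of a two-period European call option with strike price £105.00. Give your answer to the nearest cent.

£14.62

Risk-neutral probability p = (1 + 0.01 − 0.6)/(1.35 − 0.6) = 0.4100/0.7500 = 0.5467
Terminal stock prices: S_uu = 154.9, S_ud = 68.85, S_dd = 30.6
Terminal payoffs (S − K): max(49.91, 0) = 49.91, max(-36.15, 0) = 0, max(-74.4, 0) = 0
Node u (S = 114.8): V_u = 1/1.01·[0.5467·49.9125 + 0.4533·0.0000] = 27.0153
Node d (S = 51): V_d = 1/1.01·[0.5467·0.0000 + 0.4533·0.0000] = 0.0000
Node 0 (S = 85): V_0 = 1/1.01·[0.5467·27.0153 + 0.4533·0.0000] = 14.6222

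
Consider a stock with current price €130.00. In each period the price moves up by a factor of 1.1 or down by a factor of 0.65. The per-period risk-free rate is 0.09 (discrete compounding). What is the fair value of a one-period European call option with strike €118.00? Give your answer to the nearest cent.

€22.43

Risk-neutral probability p = (1 + 0.09 − 0.65)/(1.1 − 0.65) = 0.4400/0.4500 = 0.9778
Terminal stock prices: S_u = 143, S_d = 84.5
Terminal payoffs (S − K): max(25, 0) = 25, max(-33.5, 0) = 0
Node 0 (S = 130): V_0 = 1/1.09·[0.9778·25.0000 + 0.0222·0.0000] = 22.4261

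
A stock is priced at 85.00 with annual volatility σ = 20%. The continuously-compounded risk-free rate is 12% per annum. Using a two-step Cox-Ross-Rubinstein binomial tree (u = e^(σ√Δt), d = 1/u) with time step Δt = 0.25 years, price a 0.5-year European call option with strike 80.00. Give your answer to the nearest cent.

CRR parameters: u = e^(σ√Δt) = e^(0.2·√0.25) = 1.1052, d = 1/u = 0.9048
Per-period rate: rΔt = 0.12·0.25 = 0.03, so R = e^0.03 = 1.0305
Risk-neutral probability p = (e^0.03 − 0.9048)/(1.1052 − 0.9048) = 0.1256/0.2003 = 0.6270
Terminal stock prices: S_uu = 103.8, S_ud = 85, S_dd = 69.59
Terminal payoffs (S − K): max(23.82, 0) = 23.82, max(5, 0) = 5, max(-10.41, 0) = 0
Node u (S = 93.94): V_u = e^(−0.03)·[0.6270·23.8192 + 0.3730·5.0000] = 16.3039
Node d (S = 76.91): V_d = e^(−0.03)·[0.6270·5.0000 + 0.3730·0.0000] = 3.0425
Node 0 (S = 85): V_0 = e^(−0.03)·[0.6270·16.3039 + 0.3730·3.0425] = 11.0223

11.02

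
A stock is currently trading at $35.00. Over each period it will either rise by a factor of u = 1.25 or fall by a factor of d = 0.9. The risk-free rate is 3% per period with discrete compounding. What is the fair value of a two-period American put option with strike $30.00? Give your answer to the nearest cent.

$0.61

Risk-neutral probability p = (1 + 0.03 − 0.9)/(1.25 − 0.9) = 0.1300/0.3500 = 0.3714
Terminal stock prices: S_uu = 54.69, S_ud = 39.38, S_dd = 28.35
Terminal payoffs (K − S): max(-24.69, 0) = 0, max(-9.375, 0) = 0, max(1.65, 0) = 1.65
Node u (S = 43.75): continuation = 1/1.03·[0.3714·0.0000 + 0.6286·0.0000] = 0.0000; exercise value = 0.0000 ≤ continuation, so V_u = 0.0000
Node d (S = 31.5): continuation = 1/1.03·[0.3714·0.0000 + 0.6286·1.6500] = 1.0069; exercise value = 0.0000 ≤ continuation, so V_d = 1.0069
Node 0 (S = 35): continuation = 1/1.03·[0.3714·0.0000 + 0.6286·1.0069] = 0.6145; exercise value = 0.0000 ≤ continuation, so V_0 = 0.6145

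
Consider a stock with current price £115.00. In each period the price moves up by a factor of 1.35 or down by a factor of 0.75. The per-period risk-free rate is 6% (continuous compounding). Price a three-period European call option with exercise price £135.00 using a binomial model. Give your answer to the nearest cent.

Risk-neutral probability p = (e^0.06 − 0.75)/(1.35 − 0.75) = 0.3118/0.6000 = 0.5197
Terminal stock prices: S_uuu = 282.9, S_uud = 157.2, S_udd = 87.33, S_ddd = 48.52
Terminal payoffs (S − K): max(147.9, 0) = 147.9, max(22.19, 0) = 22.19, max(-47.67, 0) = 0, max(-86.48, 0) = 0
Node uu (S = 209.6): V_uu = e^(−0.06)·[0.5197·147.9431 + 0.4803·22.1906] = 82.4493
Node ud (S = 116.4): V_ud = e^(−0.06)·[0.5197·22.1906 + 0.4803·0.0000] = 10.8614
Node dd (S = 64.69): V_dd = e^(−0.06)·[0.5197·0.0000 + 0.4803·0.0000] = 0.0000
Node u (S = 155.2): V_u = e^(−0.06)·[0.5197·82.4493 + 0.4803·10.8614] = 45.2684
Node d (S = 86.25): V_d = e^(−0.06)·[0.5197·10.8614 + 0.4803·0.0000] = 5.3163
Node 0 (S = 115): V_0 = e^(−0.06)·[0.5197·45.2684 + 0.4803·5.3163] = 24.5617

£24.56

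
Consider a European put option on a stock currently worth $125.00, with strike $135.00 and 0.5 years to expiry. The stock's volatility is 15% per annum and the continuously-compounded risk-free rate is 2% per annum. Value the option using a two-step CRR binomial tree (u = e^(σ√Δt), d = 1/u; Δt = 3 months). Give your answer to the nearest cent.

CRR parameters: u = e^(σ√Δt) = e^(0.15·√0.25) = 1.0779, d = 1/u = 0.9277
Per-period rate: rΔt = 0.02·0.25 = 0.005, so R = e^0.005 = 1.0050
Risk-neutral probability p = (e^0.005 − 0.9277)/(1.0779 − 0.9277) = 0.0773/0.1501 = 0.5146
Terminal stock prices: S_uu = 145.2, S_ud = 125, S_dd = 107.6
Terminal payoffs (K − S): max(-10.23, 0) = 0, max(10, 0) = 10, max(27.41, 0) = 27.41
Node u (S = 134.7): V_u = e^(−0.005)·[0.5146·0.0000 + 0.4854·10.0000] = 4.8293
Node d (S = 116): V_d = e^(−0.005)·[0.5146·10.0000 + 0.4854·27.4115] = 18.3587
Node 0 (S = 125): V_0 = e^(−0.005)·[0.5146·4.8293 + 0.4854·18.3587] = 11.3391

$11.34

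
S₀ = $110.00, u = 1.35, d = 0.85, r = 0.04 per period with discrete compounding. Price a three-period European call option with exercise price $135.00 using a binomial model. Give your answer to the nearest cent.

$15.07

Risk-neutral probability p = (1 + 0.04 − 0.85)/(1.35 − 0.85) = 0.1900/0.5000 = 0.3800
Terminal stock prices: S_uuu = 270.6, S_uud = 170.4, S_udd = 107.3, S_ddd = 67.55
Terminal payoffs (S − K): max(135.6, 0) = 135.6, max(35.4, 0) = 35.4, max(-27.71, 0) = 0, max(-67.45, 0) = 0
Node uu (S = 200.5): V_uu = 1/1.04·[0.3800·135.6413 + 0.6200·35.4038] = 70.6673
Node ud (S = 126.2): V_ud = 1/1.04·[0.3800·35.4038 + 0.6200·0.0000] = 12.9360
Node dd (S = 79.47): V_dd = 1/1.04·[0.3800·0.0000 + 0.6200·0.0000] = 0.0000
Node u (S = 148.5): V_u = 1/1.04·[0.3800·70.6673 + 0.6200·12.9360] = 33.5326
Node d (S = 93.5): V_d = 1/1.04·[0.3800·12.9360 + 0.6200·0.0000] = 4.7266
Node 0 (S = 110): V_0 = 1/1.04·[0.3800·33.5326 + 0.6200·4.7266] = 15.0701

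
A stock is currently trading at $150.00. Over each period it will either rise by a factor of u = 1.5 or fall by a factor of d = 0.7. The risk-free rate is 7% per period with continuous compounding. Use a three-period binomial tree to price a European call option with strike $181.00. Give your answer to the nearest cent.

Risk-neutral probability p = (e^0.07 − 0.7)/(1.5 − 0.7) = 0.3725/0.8000 = 0.4656
Terminal stock prices: S_uuu = 506.2, S_uud = 236.2, S_udd = 110.2, S_ddd = 51.45
Terminal payoffs (S − K): max(325.2, 0) = 325.2, max(55.25, 0) = 55.25, max(-70.75, 0) = 0, max(-129.6, 0) = 0
Node uu (S = 337.5): V_uu = e^(−0.07)·[0.4656·325.2500 + 0.5344·55.2500] = 168.7367
Node ud (S = 157.5): V_ud = e^(−0.07)·[0.4656·55.2500 + 0.5344·0.0000] = 23.9871
Node dd (S = 73.5): V_dd = e^(−0.07)·[0.4656·0.0000 + 0.5344·0.0000] = 0.0000
Node u (S = 225): V_u = e^(−0.07)·[0.4656·168.7367 + 0.5344·23.9871] = 85.2092
Node d (S = 105): V_d = e^(−0.07)·[0.4656·23.9871 + 0.5344·0.0000] = 10.4141
Node 0 (S = 150): V_0 = e^(−0.07)·[0.4656·85.2092 + 0.5344·10.4141] = 42.1828

$42.18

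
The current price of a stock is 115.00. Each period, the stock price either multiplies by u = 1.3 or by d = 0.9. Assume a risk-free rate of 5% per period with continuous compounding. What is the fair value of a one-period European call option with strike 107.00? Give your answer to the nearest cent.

Risk-neutral probability p = (e^0.05 − 0.9)/(1.3 − 0.9) = 0.1513/0.4000 = 0.3782
Terminal stock prices: S_u = 149.5, S_d = 103.5
Terminal payoffs (S − K): max(42.5, 0) = 42.5, max(-3.5, 0) = 0
Node 0 (S = 115): V_0 = e^(−0.05)·[0.3782·42.5000 + 0.6218·0.0000] = 15.2887

15.29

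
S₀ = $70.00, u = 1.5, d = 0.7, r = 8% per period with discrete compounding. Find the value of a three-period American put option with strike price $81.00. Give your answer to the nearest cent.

Risk-neutral probability p = (1 + 0.08 − 0.7)/(1.5 − 0.7) = 0.3800/0.8000 = 0.4750
Terminal stock prices: S_uuu = 236.2, S_uud = 110.2, S_udd = 51.45, S_ddd = 24.01
Terminal payoffs (K − S): max(-155.2, 0) = 0, max(-29.25, 0) = 0, max(29.55, 0) = 29.55, max(56.99, 0) = 56.99
Node uu (S = 157.5): continuation = 1/1.08·[0.4750·0.0000 + 0.5250·0.0000] = 0.0000; exercise value = 0.0000 ≤ continuation, so V_uu = 0.0000
Node ud (S = 73.5): continuation = 1/1.08·[0.4750·0.0000 + 0.5250·29.5500] = 14.3646; exercise value = 7.5000 ≤ continuation, so V_ud = 14.3646
Node dd (S = 34.3): continuation = 1/1.08·[0.4750·29.5500 + 0.5250·56.9900] = 40.7000; exercise value = 46.7000 > continuation, so V_dd = 46.7000 (exercise)
Node u (S = 105): continuation = 1/1.08·[0.4750·0.0000 + 0.5250·14.3646] = 6.9828; exercise value = 0.0000 ≤ continuation, so V_u = 6.9828
Node d (S = 49): continuation = 1/1.08·[0.4750·14.3646 + 0.5250·46.7000] = 29.0191; exercise value = 32.0000 > continuation, so V_d = 32.0000 (exercise)
Node 0 (S = 70): continuation = 1/1.08·[0.4750·6.9828 + 0.5250·32.0000] = 18.6267; exercise value = 11.0000 ≤ continuation, so V_0 = 18.6267

$18.63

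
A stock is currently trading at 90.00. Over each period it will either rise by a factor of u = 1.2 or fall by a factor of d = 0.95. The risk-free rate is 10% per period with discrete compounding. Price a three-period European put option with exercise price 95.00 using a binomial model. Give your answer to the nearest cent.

Risk-neutral probability p = (1 + 0.1 − 0.95)/(1.2 − 0.95) = 0.1500/0.2500 = 0.6000
Terminal stock prices: S_uuu = 155.5, S_uud = 123.1, S_udd = 97.47, S_ddd = 77.16
Terminal payoffs (K − S): max(-60.52, 0) = 0, max(-28.12, 0) = 0, max(-2.47, 0) = 0, max(17.84, 0) = 17.84
Node uu (S = 129.6): V_uu = 1/1.1·[0.6000·0.0000 + 0.4000·0.0000] = 0.0000
Node ud (S = 102.6): V_ud = 1/1.1·[0.6000·0.0000 + 0.4000·0.0000] = 0.0000
Node dd (S = 81.22): V_dd = 1/1.1·[0.6000·0.0000 + 0.4000·17.8363] = 6.4859
Node u (S = 108): V_u = 1/1.1·[0.6000·0.0000 + 0.4000·0.0000] = 0.0000
Node d (S = 85.5): V_d = 1/1.1·[0.6000·0.0000 + 0.4000·6.4859] = 2.3585
Node 0 (S = 90): V_0 = 1/1.1·[0.6000·0.0000 + 0.4000·2.3585] = 0.8576

0.86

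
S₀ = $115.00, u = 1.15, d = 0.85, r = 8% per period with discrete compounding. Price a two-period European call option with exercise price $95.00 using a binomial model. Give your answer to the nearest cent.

Risk-neutral probability p = (1 + 0.08 − 0.85)/(1.15 − 0.85) = 0.2300/0.3000 = 0.7667
Terminal stock prices: S_uu = 152.1, S_ud = 112.4, S_dd = 83.09
Terminal payoffs (S − K): max(57.09, 0) = 57.09, max(17.41, 0) = 17.41, max(-11.91, 0) = 0
Node u (S = 132.2): V_u = 1/1.08·[0.7667·57.0875 + 0.2333·17.4125] = 44.2870
Node d (S = 97.75): V_d = 1/1.08·[0.7667·17.4125 + 0.2333·0.0000] = 12.3607
Node 0 (S = 115): V_0 = 1/1.08·[0.7667·44.2870 + 0.2333·12.3607] = 34.1089

$34.11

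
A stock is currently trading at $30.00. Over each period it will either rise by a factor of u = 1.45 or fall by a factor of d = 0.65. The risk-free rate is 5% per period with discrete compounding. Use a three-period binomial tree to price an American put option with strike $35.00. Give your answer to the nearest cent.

$9.18

Risk-neutral probability p = (1 + 0.05 − 0.65)/(1.45 − 0.65) = 0.4000/0.8000 = 0.5000
Terminal stock prices: S_uuu = 91.46, S_uud = 41, S_udd = 18.38, S_ddd = 8.239
Terminal payoffs (K − S): max(-56.46, 0) = 0, max(-5.999, 0) = 0, max(16.62, 0) = 16.62, max(26.76, 0) = 26.76
Node uu (S = 63.08): continuation = 1/1.05·[0.5000·0.0000 + 0.5000·0.0000] = 0.0000; exercise value = 0.0000 ≤ continuation, so V_uu = 0.0000
Node ud (S = 28.28): continuation = 1/1.05·[0.5000·0.0000 + 0.5000·16.6212] = 7.9149; exercise value = 6.7250 ≤ continuation, so V_ud = 7.9149
Node dd (S = 12.68): continuation = 1/1.05·[0.5000·16.6212 + 0.5000·26.7613] = 20.6583; exercise value = 22.3250 > continuation, so V_dd = 22.3250 (exercise)
Node u (S = 43.5): continuation = 1/1.05·[0.5000·0.0000 + 0.5000·7.9149] = 3.7690; exercise value = 0.0000 ≤ continuation, so V_u = 3.7690
Node d (S = 19.5): continuation = 1/1.05·[0.5000·7.9149 + 0.5000·22.3250] = 14.3999; exercise value = 15.5000 > continuation, so V_d = 15.5000 (exercise)
Node 0 (S = 30): continuation = 1/1.05·[0.5000·3.7690 + 0.5000·15.5000] = 9.1757; exercise value = 5.0000 ≤ continuation, so V_0 = 9.1757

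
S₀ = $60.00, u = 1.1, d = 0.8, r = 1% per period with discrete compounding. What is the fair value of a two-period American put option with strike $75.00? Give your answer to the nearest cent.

$15.00

Risk-neutral probability p = (1 + 0.01 − 0.8)/(1.1 − 0.8) = 0.2100/0.3000 = 0.7000
Terminal stock prices: S_uu = 72.6, S_ud = 52.8, S_dd = 38.4
Terminal payoffs (K − S): max(2.4, 0) = 2.4, max(22.2, 0) = 22.2, max(36.6, 0) = 36.6
Node u (S = 66): continuation = 1/1.01·[0.7000·2.4000 + 0.3000·22.2000] = 8.2574; exercise value = 9.0000 > continuation, so V_u = 9.0000 (exercise)
Node d (S = 48): continuation = 1/1.01·[0.7000·22.2000 + 0.3000·36.6000] = 26.2574; exercise value = 27.0000 > continuation, so V_d = 27.0000 (exercise)
Node 0 (S = 60): continuation = 1/1.01·[0.7000·9.0000 + 0.3000·27.0000] = 14.2574; exercise value = 15.0000 > continuation, so V_0 = 15.0000 (exercise)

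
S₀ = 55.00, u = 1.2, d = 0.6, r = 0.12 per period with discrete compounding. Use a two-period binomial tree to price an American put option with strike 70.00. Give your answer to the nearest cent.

15.00

Risk-neutral probability p = (1 + 0.12 − 0.6)/(1.2 − 0.6) = 0.5200/0.6000 = 0.8667
Terminal stock prices: S_uu = 79.2, S_ud = 39.6, S_dd = 19.8
Terminal payoffs (K − S): max(-9.2, 0) = 0, max(30.4, 0) = 30.4, max(50.2, 0) = 50.2
Node u (S = 66): continuation = 1/1.12·[0.8667·0.0000 + 0.1333·30.4000] = 3.6190; exercise value = 4.0000 > continuation, so V_u = 4.0000 (exercise)
Node d (S = 33): continuation = 1/1.12·[0.8667·30.4000 + 0.1333·50.2000] = 29.5000; exercise value = 37.0000 > continuation, so V_d = 37.0000 (exercise)
Node 0 (S = 55): continuation = 1/1.12·[0.8667·4.0000 + 0.1333·37.0000] = 7.5000; exercise value = 15.0000 > continuation, so V_0 = 15.0000 (exercise)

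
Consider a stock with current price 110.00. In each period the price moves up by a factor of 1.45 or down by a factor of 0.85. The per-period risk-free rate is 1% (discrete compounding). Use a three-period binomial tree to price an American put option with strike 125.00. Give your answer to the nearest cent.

26.72

Risk-neutral probability p = (1 + 0.01 − 0.85)/(1.45 − 0.85) = 0.1600/0.6000 = 0.2667
Terminal stock prices: S_uuu = 335.3, S_uud = 196.6, S_udd = 115.2, S_ddd = 67.55
Terminal payoffs (K − S): max(-210.3, 0) = 0, max(-71.58, 0) = 0, max(9.761, 0) = 9.761, max(57.45, 0) = 57.45
Node uu (S = 231.3): continuation = 1/1.01·[0.2667·0.0000 + 0.7333·0.0000] = 0.0000; exercise value = 0.0000 ≤ continuation, so V_uu = 0.0000
Node ud (S = 135.6): continuation = 1/1.01·[0.2667·0.0000 + 0.7333·9.7613] = 7.0874; exercise value = 0.0000 ≤ continuation, so V_ud = 7.0874
Node dd (S = 79.47): continuation = 1/1.01·[0.2667·9.7613 + 0.7333·57.4463] = 44.2874; exercise value = 45.5250 > continuation, so V_dd = 45.5250 (exercise)
Node u (S = 159.5): continuation = 1/1.01·[0.2667·0.0000 + 0.7333·7.0874] = 5.1459; exercise value = 0.0000 ≤ continuation, so V_u = 5.1459
Node d (S = 93.5): continuation = 1/1.01·[0.2667·7.0874 + 0.7333·45.5250] = 34.9257; exercise value = 31.5000 ≤ continuation, so V_d = 34.9257
Node 0 (S = 110): continuation = 1/1.01·[0.2667·5.1459 + 0.7333·34.9257] = 26.7173; exercise value = 15.0000 ≤ continuation, so V_0 = 26.7173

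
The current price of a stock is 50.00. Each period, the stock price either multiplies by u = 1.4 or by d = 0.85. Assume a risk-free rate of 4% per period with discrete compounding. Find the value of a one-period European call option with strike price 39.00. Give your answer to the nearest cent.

Risk-neutral probability p = (1 + 0.04 − 0.85)/(1.4 − 0.85) = 0.1900/0.5500 = 0.3455
Terminal stock prices: S_u = 70, S_d = 42.5
Terminal payoffs (S − K): max(31, 0) = 31, max(3.5, 0) = 3.5
Node 0 (S = 50): V_0 = 1/1.04·[0.3455·31.0000 + 0.6545·3.5000] = 12.5000

12.50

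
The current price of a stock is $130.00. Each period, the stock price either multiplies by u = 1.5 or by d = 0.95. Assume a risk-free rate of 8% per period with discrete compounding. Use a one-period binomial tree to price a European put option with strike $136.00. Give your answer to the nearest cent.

$8.84

Risk-neutral probability p = (1 + 0.08 − 0.95)/(1.5 − 0.95) = 0.1300/0.5500 = 0.2364
Terminal stock prices: S_u = 195, S_d = 123.5
Terminal payoffs (K − S): max(-59, 0) = 0, max(12.5, 0) = 12.5
Node 0 (S = 130): V_0 = 1/1.08·[0.2364·0.0000 + 0.7636·12.5000] = 8.8384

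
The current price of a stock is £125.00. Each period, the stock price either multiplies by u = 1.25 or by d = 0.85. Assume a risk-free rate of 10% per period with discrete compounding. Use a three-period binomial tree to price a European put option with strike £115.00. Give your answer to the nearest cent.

Risk-neutral probability p = (1 + 0.1 − 0.85)/(1.25 − 0.85) = 0.2500/0.4000 = 0.6250
Terminal stock prices: S_uuu = 244.1, S_uud = 166, S_udd = 112.9, S_ddd = 76.77
Terminal payoffs (K − S): max(-129.1, 0) = 0, max(-51.02, 0) = 0, max(2.109, 0) = 2.109, max(38.23, 0) = 38.23
Node uu (S = 195.3): V_uu = 1/1.1·[0.6250·0.0000 + 0.3750·0.0000] = 0.0000
Node ud (S = 132.8): V_ud = 1/1.1·[0.6250·0.0000 + 0.3750·2.1094] = 0.7191
Node dd (S = 90.31): V_dd = 1/1.1·[0.6250·2.1094 + 0.3750·38.2344] = 14.2330
Node u (S = 156.2): V_u = 1/1.1·[0.6250·0.0000 + 0.3750·0.7191] = 0.2451
Node d (S = 106.2): V_d = 1/1.1·[0.6250·0.7191 + 0.3750·14.2330] = 5.2607
Node 0 (S = 125): V_0 = 1/1.1·[0.6250·0.2451 + 0.3750·5.2607] = 1.9327

£1.93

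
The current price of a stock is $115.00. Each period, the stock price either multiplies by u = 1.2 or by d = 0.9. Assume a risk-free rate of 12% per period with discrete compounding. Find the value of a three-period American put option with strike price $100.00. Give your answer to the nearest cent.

$0.39

Risk-neutral probability p = (1 + 0.12 − 0.9)/(1.2 − 0.9) = 0.2200/0.3000 = 0.7333
Terminal stock prices: S_uuu = 198.7, S_uud = 149, S_udd = 111.8, S_ddd = 83.84
Terminal payoffs (K − S): max(-98.72, 0) = 0, max(-49.04, 0) = 0, max(-11.78, 0) = 0, max(16.16, 0) = 16.16
Node uu (S = 165.6): continuation = 1/1.12·[0.7333·0.0000 + 0.2667·0.0000] = 0.0000; exercise value = 0.0000 ≤ continuation, so V_uu = 0.0000
Node ud (S = 124.2): continuation = 1/1.12·[0.7333·0.0000 + 0.2667·0.0000] = 0.0000; exercise value = 0.0000 ≤ continuation, so V_ud = 0.0000
Node dd (S = 93.15): continuation = 1/1.12·[0.7333·0.0000 + 0.2667·16.1650] = 3.8488; exercise value = 6.8500 > continuation, so V_dd = 6.8500 (exercise)
Node u (S = 138): continuation = 1/1.12·[0.7333·0.0000 + 0.2667·0.0000] = 0.0000; exercise value = 0.0000 ≤ continuation, so V_u = 0.0000
Node d (S = 103.5): continuation = 1/1.12·[0.7333·0.0000 + 0.2667·6.8500] = 1.6310; exercise value = 0.0000 ≤ continuation, so V_d = 1.6310
Node 0 (S = 115): continuation = 1/1.12·[0.7333·0.0000 + 0.2667·1.6310] = 0.3883; exercise value = 0.0000 ≤ continuation, so V_0 = 0.3883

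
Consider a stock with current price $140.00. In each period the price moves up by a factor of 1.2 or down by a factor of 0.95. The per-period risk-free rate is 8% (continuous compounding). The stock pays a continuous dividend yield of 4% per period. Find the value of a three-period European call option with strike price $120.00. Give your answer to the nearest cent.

Per-period risk-free factor R = e^0.08 = 1.0833; dividend-adjusted growth = e^(0.08−0.04) = 1.0408.
Risk-neutral probability p = (1.0408 − 0.95)/(1.2 − 0.95) = 0.0908/0.2500 = 0.3632
Terminal stock prices: S_uuu = 241.9, S_uud = 191.5, S_udd = 151.6, S_ddd = 120
Terminal payoffs (S − K): max(121.9, 0) = 121.9, max(71.52, 0) = 71.52, max(31.62, 0) = 31.62, max(0.0325, 0) = 0.0325
Node uu (S = 201.6): V_uu = e^(−0.08)·[0.3632·121.9200 + 0.6368·71.5200] = 82.9212
Node ud (S = 159.6): V_ud = e^(−0.08)·[0.3632·71.5200 + 0.6368·31.6200] = 42.5680
Node dd (S = 126.3): V_dd = e^(−0.08)·[0.3632·31.6200 + 0.6368·0.0325] = 10.6218
Node u (S = 168): V_u = e^(−0.08)·[0.3632·82.9212 + 0.6368·42.5680] = 52.8263
Node d (S = 133): V_d = e^(−0.08)·[0.3632·42.5680 + 0.6368·10.6218] = 20.5172
Node 0 (S = 140): V_0 = e^(−0.08)·[0.3632·52.8263 + 0.6368·20.5172] = 29.7735

$29.77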